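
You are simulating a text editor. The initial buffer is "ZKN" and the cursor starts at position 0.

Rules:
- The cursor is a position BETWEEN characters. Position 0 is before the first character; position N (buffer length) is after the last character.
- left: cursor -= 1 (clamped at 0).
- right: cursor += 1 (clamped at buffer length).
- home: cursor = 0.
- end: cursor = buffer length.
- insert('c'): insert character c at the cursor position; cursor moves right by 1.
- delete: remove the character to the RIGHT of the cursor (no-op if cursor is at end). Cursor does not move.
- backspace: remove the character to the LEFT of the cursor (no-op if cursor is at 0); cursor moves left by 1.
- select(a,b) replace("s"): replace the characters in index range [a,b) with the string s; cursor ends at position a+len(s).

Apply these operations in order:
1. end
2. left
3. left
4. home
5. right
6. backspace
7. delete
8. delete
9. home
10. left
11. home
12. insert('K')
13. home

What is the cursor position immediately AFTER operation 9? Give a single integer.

After op 1 (end): buf='ZKN' cursor=3
After op 2 (left): buf='ZKN' cursor=2
After op 3 (left): buf='ZKN' cursor=1
After op 4 (home): buf='ZKN' cursor=0
After op 5 (right): buf='ZKN' cursor=1
After op 6 (backspace): buf='KN' cursor=0
After op 7 (delete): buf='N' cursor=0
After op 8 (delete): buf='(empty)' cursor=0
After op 9 (home): buf='(empty)' cursor=0

Answer: 0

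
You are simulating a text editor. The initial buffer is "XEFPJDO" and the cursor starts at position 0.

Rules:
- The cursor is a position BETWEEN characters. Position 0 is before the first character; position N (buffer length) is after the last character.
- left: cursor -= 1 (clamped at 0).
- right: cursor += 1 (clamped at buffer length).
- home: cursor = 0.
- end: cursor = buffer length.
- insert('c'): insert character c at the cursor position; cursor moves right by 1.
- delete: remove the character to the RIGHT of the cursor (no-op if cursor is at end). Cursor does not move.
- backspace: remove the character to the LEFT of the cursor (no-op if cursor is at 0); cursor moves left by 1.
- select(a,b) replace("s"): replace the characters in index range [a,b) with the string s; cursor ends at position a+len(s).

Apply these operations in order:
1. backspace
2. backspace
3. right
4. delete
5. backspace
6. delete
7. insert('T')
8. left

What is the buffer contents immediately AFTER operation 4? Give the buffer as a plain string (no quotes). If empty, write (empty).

After op 1 (backspace): buf='XEFPJDO' cursor=0
After op 2 (backspace): buf='XEFPJDO' cursor=0
After op 3 (right): buf='XEFPJDO' cursor=1
After op 4 (delete): buf='XFPJDO' cursor=1

Answer: XFPJDO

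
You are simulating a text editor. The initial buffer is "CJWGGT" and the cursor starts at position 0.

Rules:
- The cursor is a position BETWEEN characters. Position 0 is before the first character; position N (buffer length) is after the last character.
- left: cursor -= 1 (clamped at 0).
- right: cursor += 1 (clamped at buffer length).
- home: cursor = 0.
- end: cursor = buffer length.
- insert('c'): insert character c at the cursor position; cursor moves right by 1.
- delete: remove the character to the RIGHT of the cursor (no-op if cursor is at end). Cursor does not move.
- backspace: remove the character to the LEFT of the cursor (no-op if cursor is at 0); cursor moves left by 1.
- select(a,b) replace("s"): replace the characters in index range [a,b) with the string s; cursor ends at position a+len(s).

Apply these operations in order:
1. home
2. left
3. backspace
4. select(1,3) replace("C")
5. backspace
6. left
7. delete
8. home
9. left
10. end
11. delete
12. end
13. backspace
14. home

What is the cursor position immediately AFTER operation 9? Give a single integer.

After op 1 (home): buf='CJWGGT' cursor=0
After op 2 (left): buf='CJWGGT' cursor=0
After op 3 (backspace): buf='CJWGGT' cursor=0
After op 4 (select(1,3) replace("C")): buf='CCGGT' cursor=2
After op 5 (backspace): buf='CGGT' cursor=1
After op 6 (left): buf='CGGT' cursor=0
After op 7 (delete): buf='GGT' cursor=0
After op 8 (home): buf='GGT' cursor=0
After op 9 (left): buf='GGT' cursor=0

Answer: 0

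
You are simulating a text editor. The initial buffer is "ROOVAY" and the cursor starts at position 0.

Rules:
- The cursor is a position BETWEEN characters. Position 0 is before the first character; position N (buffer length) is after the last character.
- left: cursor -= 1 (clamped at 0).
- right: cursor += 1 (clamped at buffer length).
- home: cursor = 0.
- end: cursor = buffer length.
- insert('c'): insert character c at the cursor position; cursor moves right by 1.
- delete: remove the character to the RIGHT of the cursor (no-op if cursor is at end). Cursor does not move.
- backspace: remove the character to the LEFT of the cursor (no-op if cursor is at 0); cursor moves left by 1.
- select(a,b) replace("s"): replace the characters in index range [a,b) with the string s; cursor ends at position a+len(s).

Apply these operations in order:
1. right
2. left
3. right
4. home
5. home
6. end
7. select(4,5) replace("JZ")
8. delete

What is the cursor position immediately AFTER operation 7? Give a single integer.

Answer: 6

Derivation:
After op 1 (right): buf='ROOVAY' cursor=1
After op 2 (left): buf='ROOVAY' cursor=0
After op 3 (right): buf='ROOVAY' cursor=1
After op 4 (home): buf='ROOVAY' cursor=0
After op 5 (home): buf='ROOVAY' cursor=0
After op 6 (end): buf='ROOVAY' cursor=6
After op 7 (select(4,5) replace("JZ")): buf='ROOVJZY' cursor=6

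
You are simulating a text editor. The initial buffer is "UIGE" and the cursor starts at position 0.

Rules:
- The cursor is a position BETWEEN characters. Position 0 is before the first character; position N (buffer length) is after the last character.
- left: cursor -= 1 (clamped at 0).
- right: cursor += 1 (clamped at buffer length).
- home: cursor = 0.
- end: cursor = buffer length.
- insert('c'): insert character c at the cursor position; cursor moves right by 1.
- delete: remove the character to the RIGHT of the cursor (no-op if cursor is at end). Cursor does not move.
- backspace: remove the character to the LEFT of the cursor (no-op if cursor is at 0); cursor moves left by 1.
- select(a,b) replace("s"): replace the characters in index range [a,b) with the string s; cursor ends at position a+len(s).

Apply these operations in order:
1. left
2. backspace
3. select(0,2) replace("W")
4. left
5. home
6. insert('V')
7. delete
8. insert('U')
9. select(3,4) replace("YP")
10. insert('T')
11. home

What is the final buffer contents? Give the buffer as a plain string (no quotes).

Answer: VUGYPT

Derivation:
After op 1 (left): buf='UIGE' cursor=0
After op 2 (backspace): buf='UIGE' cursor=0
After op 3 (select(0,2) replace("W")): buf='WGE' cursor=1
After op 4 (left): buf='WGE' cursor=0
After op 5 (home): buf='WGE' cursor=0
After op 6 (insert('V')): buf='VWGE' cursor=1
After op 7 (delete): buf='VGE' cursor=1
After op 8 (insert('U')): buf='VUGE' cursor=2
After op 9 (select(3,4) replace("YP")): buf='VUGYP' cursor=5
After op 10 (insert('T')): buf='VUGYPT' cursor=6
After op 11 (home): buf='VUGYPT' cursor=0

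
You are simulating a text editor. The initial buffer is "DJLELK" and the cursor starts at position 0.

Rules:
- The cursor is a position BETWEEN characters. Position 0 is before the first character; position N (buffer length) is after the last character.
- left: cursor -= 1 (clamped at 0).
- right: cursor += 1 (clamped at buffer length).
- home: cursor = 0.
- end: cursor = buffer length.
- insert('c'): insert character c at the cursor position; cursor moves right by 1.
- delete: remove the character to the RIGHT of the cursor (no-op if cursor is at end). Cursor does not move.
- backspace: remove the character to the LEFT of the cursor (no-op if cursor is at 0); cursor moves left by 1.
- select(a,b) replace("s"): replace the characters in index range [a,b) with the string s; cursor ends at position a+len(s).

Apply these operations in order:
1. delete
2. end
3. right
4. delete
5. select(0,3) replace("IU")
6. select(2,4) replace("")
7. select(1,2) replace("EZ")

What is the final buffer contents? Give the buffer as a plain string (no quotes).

After op 1 (delete): buf='JLELK' cursor=0
After op 2 (end): buf='JLELK' cursor=5
After op 3 (right): buf='JLELK' cursor=5
After op 4 (delete): buf='JLELK' cursor=5
After op 5 (select(0,3) replace("IU")): buf='IULK' cursor=2
After op 6 (select(2,4) replace("")): buf='IU' cursor=2
After op 7 (select(1,2) replace("EZ")): buf='IEZ' cursor=3

Answer: IEZ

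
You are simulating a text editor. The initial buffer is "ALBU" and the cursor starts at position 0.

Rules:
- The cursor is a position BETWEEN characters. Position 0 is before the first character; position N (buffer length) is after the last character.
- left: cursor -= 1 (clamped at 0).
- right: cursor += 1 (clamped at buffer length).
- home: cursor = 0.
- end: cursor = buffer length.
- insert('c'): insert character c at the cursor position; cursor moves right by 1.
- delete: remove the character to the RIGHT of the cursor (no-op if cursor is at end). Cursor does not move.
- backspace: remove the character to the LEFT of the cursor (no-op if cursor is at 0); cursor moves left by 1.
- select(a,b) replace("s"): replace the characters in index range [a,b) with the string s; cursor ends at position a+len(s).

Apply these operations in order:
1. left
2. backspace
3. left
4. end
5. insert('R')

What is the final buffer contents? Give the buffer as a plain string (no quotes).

After op 1 (left): buf='ALBU' cursor=0
After op 2 (backspace): buf='ALBU' cursor=0
After op 3 (left): buf='ALBU' cursor=0
After op 4 (end): buf='ALBU' cursor=4
After op 5 (insert('R')): buf='ALBUR' cursor=5

Answer: ALBUR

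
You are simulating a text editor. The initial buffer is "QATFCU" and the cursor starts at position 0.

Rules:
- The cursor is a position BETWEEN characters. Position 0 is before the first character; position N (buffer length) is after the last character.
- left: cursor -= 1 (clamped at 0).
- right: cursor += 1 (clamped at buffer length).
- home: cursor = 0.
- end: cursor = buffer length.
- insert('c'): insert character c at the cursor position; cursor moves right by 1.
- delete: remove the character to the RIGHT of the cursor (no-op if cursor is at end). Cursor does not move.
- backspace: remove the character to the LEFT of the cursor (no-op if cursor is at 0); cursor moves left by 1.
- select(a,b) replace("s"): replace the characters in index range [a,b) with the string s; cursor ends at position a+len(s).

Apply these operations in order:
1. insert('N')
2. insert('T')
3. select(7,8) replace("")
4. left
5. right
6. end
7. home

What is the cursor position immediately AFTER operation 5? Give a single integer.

Answer: 7

Derivation:
After op 1 (insert('N')): buf='NQATFCU' cursor=1
After op 2 (insert('T')): buf='NTQATFCU' cursor=2
After op 3 (select(7,8) replace("")): buf='NTQATFC' cursor=7
After op 4 (left): buf='NTQATFC' cursor=6
After op 5 (right): buf='NTQATFC' cursor=7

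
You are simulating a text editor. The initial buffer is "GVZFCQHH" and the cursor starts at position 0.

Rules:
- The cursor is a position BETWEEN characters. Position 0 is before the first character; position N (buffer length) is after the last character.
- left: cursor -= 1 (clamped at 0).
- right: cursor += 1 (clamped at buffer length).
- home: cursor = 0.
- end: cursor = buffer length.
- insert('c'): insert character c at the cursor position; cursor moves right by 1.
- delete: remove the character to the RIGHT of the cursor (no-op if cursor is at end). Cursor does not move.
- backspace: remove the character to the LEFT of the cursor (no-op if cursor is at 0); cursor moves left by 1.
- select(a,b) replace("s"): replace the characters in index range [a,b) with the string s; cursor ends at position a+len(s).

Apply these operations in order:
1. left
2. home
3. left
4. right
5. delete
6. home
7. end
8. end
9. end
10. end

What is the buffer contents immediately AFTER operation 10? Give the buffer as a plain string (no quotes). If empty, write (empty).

Answer: GZFCQHH

Derivation:
After op 1 (left): buf='GVZFCQHH' cursor=0
After op 2 (home): buf='GVZFCQHH' cursor=0
After op 3 (left): buf='GVZFCQHH' cursor=0
After op 4 (right): buf='GVZFCQHH' cursor=1
After op 5 (delete): buf='GZFCQHH' cursor=1
After op 6 (home): buf='GZFCQHH' cursor=0
After op 7 (end): buf='GZFCQHH' cursor=7
After op 8 (end): buf='GZFCQHH' cursor=7
After op 9 (end): buf='GZFCQHH' cursor=7
After op 10 (end): buf='GZFCQHH' cursor=7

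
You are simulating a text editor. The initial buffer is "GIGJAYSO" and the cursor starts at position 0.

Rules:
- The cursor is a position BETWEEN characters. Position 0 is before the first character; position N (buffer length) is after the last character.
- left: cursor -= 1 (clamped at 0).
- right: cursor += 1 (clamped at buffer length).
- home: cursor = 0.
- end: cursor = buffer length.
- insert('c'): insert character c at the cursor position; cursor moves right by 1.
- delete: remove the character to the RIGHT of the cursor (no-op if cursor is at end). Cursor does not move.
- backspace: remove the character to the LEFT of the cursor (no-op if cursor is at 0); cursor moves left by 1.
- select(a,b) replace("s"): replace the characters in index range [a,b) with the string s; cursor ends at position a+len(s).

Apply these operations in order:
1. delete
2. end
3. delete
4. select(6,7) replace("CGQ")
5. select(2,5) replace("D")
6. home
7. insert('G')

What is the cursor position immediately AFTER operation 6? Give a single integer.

After op 1 (delete): buf='IGJAYSO' cursor=0
After op 2 (end): buf='IGJAYSO' cursor=7
After op 3 (delete): buf='IGJAYSO' cursor=7
After op 4 (select(6,7) replace("CGQ")): buf='IGJAYSCGQ' cursor=9
After op 5 (select(2,5) replace("D")): buf='IGDSCGQ' cursor=3
After op 6 (home): buf='IGDSCGQ' cursor=0

Answer: 0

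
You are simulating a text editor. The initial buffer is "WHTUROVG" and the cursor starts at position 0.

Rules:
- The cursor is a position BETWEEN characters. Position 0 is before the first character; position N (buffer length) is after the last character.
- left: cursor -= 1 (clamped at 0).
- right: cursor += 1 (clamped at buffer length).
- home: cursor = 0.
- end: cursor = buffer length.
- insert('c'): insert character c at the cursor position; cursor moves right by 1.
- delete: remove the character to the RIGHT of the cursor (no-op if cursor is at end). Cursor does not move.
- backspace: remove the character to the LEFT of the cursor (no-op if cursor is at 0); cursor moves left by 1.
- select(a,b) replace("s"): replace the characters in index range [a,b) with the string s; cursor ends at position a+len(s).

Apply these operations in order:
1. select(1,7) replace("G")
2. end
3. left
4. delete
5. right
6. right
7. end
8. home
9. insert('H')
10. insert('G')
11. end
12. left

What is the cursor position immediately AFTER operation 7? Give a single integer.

Answer: 2

Derivation:
After op 1 (select(1,7) replace("G")): buf='WGG' cursor=2
After op 2 (end): buf='WGG' cursor=3
After op 3 (left): buf='WGG' cursor=2
After op 4 (delete): buf='WG' cursor=2
After op 5 (right): buf='WG' cursor=2
After op 6 (right): buf='WG' cursor=2
After op 7 (end): buf='WG' cursor=2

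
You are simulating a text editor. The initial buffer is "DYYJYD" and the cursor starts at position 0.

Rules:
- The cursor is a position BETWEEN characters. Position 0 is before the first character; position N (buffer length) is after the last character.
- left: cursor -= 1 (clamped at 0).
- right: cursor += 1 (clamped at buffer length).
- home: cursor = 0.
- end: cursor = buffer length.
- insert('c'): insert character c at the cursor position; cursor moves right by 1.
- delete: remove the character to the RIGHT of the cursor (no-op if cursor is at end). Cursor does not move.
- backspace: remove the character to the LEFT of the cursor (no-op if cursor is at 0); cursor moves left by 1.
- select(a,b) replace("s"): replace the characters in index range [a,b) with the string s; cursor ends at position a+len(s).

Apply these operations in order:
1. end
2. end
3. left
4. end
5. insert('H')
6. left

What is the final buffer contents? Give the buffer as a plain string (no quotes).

After op 1 (end): buf='DYYJYD' cursor=6
After op 2 (end): buf='DYYJYD' cursor=6
After op 3 (left): buf='DYYJYD' cursor=5
After op 4 (end): buf='DYYJYD' cursor=6
After op 5 (insert('H')): buf='DYYJYDH' cursor=7
After op 6 (left): buf='DYYJYDH' cursor=6

Answer: DYYJYDH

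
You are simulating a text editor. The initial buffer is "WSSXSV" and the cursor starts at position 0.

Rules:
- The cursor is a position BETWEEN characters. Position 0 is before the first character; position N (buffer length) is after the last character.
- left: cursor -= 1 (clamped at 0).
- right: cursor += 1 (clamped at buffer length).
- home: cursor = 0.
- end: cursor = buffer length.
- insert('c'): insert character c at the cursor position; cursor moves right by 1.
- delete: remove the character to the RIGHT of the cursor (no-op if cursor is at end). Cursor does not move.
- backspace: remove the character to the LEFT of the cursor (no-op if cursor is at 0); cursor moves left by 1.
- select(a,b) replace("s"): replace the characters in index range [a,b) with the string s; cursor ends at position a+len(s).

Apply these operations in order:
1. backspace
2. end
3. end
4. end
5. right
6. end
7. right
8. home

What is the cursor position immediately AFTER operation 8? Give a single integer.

Answer: 0

Derivation:
After op 1 (backspace): buf='WSSXSV' cursor=0
After op 2 (end): buf='WSSXSV' cursor=6
After op 3 (end): buf='WSSXSV' cursor=6
After op 4 (end): buf='WSSXSV' cursor=6
After op 5 (right): buf='WSSXSV' cursor=6
After op 6 (end): buf='WSSXSV' cursor=6
After op 7 (right): buf='WSSXSV' cursor=6
After op 8 (home): buf='WSSXSV' cursor=0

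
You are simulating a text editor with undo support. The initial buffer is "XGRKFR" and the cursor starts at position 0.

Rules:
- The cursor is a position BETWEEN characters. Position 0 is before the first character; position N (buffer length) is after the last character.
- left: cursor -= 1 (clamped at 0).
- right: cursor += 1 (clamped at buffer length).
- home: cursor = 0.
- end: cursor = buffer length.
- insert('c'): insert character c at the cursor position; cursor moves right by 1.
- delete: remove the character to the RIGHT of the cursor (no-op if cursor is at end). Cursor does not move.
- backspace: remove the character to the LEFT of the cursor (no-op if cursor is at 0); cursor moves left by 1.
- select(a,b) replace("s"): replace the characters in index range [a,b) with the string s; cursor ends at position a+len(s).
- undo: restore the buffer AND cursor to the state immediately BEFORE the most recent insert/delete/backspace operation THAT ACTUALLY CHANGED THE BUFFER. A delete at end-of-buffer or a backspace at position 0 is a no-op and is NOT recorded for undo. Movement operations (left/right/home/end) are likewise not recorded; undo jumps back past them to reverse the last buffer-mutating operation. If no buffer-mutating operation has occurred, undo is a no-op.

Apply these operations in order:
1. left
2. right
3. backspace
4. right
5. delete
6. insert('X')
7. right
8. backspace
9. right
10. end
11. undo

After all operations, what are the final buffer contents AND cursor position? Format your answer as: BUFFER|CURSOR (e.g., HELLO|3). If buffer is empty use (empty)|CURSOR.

After op 1 (left): buf='XGRKFR' cursor=0
After op 2 (right): buf='XGRKFR' cursor=1
After op 3 (backspace): buf='GRKFR' cursor=0
After op 4 (right): buf='GRKFR' cursor=1
After op 5 (delete): buf='GKFR' cursor=1
After op 6 (insert('X')): buf='GXKFR' cursor=2
After op 7 (right): buf='GXKFR' cursor=3
After op 8 (backspace): buf='GXFR' cursor=2
After op 9 (right): buf='GXFR' cursor=3
After op 10 (end): buf='GXFR' cursor=4
After op 11 (undo): buf='GXKFR' cursor=3

Answer: GXKFR|3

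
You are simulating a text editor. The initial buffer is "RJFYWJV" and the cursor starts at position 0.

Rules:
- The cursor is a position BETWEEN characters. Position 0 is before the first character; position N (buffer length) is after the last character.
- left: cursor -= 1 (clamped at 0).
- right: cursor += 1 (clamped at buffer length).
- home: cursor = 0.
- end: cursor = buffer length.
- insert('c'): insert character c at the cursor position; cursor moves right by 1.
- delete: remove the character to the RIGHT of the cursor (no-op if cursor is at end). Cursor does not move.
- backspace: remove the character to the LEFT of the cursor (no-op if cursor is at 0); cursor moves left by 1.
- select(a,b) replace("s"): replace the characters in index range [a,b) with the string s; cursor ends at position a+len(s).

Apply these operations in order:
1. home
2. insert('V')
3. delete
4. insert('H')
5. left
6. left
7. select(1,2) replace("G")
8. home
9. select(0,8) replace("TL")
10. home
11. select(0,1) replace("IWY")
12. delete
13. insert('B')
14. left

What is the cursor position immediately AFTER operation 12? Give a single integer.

Answer: 3

Derivation:
After op 1 (home): buf='RJFYWJV' cursor=0
After op 2 (insert('V')): buf='VRJFYWJV' cursor=1
After op 3 (delete): buf='VJFYWJV' cursor=1
After op 4 (insert('H')): buf='VHJFYWJV' cursor=2
After op 5 (left): buf='VHJFYWJV' cursor=1
After op 6 (left): buf='VHJFYWJV' cursor=0
After op 7 (select(1,2) replace("G")): buf='VGJFYWJV' cursor=2
After op 8 (home): buf='VGJFYWJV' cursor=0
After op 9 (select(0,8) replace("TL")): buf='TL' cursor=2
After op 10 (home): buf='TL' cursor=0
After op 11 (select(0,1) replace("IWY")): buf='IWYL' cursor=3
After op 12 (delete): buf='IWY' cursor=3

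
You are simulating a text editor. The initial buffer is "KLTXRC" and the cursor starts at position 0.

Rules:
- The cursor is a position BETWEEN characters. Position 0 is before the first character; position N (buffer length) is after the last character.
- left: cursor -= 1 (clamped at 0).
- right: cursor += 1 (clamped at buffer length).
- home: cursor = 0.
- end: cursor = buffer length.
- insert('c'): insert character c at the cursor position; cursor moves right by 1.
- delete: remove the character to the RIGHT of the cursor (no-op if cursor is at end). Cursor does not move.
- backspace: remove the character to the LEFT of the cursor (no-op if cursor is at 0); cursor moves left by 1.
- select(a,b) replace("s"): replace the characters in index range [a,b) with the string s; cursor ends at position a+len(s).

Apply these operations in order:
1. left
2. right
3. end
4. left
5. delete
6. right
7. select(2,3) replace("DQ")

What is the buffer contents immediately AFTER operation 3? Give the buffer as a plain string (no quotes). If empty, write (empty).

After op 1 (left): buf='KLTXRC' cursor=0
After op 2 (right): buf='KLTXRC' cursor=1
After op 3 (end): buf='KLTXRC' cursor=6

Answer: KLTXRC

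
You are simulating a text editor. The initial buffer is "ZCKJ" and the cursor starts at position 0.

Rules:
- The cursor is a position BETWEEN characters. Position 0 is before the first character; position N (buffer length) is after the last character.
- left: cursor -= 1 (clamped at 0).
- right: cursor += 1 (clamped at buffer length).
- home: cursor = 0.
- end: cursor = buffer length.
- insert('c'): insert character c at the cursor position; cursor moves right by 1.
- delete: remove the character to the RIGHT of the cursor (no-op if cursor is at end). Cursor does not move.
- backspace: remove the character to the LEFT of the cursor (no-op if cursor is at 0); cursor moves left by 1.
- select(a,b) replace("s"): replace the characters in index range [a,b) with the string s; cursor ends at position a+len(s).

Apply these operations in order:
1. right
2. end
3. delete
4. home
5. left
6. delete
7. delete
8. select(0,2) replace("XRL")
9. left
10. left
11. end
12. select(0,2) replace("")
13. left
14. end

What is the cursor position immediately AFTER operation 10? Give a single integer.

Answer: 1

Derivation:
After op 1 (right): buf='ZCKJ' cursor=1
After op 2 (end): buf='ZCKJ' cursor=4
After op 3 (delete): buf='ZCKJ' cursor=4
After op 4 (home): buf='ZCKJ' cursor=0
After op 5 (left): buf='ZCKJ' cursor=0
After op 6 (delete): buf='CKJ' cursor=0
After op 7 (delete): buf='KJ' cursor=0
After op 8 (select(0,2) replace("XRL")): buf='XRL' cursor=3
After op 9 (left): buf='XRL' cursor=2
After op 10 (left): buf='XRL' cursor=1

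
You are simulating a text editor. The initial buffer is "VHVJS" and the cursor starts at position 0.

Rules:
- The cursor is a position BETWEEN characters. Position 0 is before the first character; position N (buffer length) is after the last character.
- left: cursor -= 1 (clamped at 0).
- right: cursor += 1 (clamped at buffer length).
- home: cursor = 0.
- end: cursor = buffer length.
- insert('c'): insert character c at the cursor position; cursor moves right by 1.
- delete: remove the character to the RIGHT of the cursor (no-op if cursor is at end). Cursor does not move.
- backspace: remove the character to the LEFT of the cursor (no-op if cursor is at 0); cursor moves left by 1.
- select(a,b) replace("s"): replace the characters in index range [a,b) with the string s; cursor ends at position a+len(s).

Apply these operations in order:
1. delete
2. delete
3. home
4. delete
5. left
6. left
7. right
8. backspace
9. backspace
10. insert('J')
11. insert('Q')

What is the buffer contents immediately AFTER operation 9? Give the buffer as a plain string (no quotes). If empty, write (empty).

Answer: S

Derivation:
After op 1 (delete): buf='HVJS' cursor=0
After op 2 (delete): buf='VJS' cursor=0
After op 3 (home): buf='VJS' cursor=0
After op 4 (delete): buf='JS' cursor=0
After op 5 (left): buf='JS' cursor=0
After op 6 (left): buf='JS' cursor=0
After op 7 (right): buf='JS' cursor=1
After op 8 (backspace): buf='S' cursor=0
After op 9 (backspace): buf='S' cursor=0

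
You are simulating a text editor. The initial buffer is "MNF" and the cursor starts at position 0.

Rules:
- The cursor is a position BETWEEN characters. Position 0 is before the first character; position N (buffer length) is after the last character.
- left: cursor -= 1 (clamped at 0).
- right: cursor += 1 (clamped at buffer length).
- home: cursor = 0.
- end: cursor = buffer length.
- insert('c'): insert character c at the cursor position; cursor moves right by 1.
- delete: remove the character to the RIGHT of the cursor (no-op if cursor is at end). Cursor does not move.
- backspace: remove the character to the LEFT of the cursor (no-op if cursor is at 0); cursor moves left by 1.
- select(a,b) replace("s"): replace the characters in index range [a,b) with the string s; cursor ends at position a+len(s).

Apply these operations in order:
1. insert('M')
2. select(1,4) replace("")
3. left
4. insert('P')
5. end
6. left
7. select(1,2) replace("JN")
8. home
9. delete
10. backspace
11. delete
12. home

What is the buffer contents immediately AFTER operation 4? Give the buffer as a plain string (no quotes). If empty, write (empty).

Answer: PM

Derivation:
After op 1 (insert('M')): buf='MMNF' cursor=1
After op 2 (select(1,4) replace("")): buf='M' cursor=1
After op 3 (left): buf='M' cursor=0
After op 4 (insert('P')): buf='PM' cursor=1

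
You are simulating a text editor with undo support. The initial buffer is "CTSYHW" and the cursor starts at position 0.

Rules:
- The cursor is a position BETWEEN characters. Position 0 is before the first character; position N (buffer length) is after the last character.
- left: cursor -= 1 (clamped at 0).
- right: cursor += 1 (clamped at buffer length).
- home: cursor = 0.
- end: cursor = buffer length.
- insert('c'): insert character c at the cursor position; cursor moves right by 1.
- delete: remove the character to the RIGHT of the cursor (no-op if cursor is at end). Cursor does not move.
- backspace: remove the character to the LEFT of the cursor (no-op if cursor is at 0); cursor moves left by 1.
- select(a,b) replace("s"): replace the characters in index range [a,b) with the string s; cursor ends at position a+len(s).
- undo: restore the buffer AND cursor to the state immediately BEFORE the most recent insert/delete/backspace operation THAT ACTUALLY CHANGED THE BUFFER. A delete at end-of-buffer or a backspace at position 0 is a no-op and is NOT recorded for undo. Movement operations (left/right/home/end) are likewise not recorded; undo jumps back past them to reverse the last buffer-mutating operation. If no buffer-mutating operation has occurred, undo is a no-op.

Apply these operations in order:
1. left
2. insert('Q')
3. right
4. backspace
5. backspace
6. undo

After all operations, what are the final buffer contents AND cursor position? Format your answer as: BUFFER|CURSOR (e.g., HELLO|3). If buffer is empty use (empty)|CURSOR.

Answer: QTSYHW|1

Derivation:
After op 1 (left): buf='CTSYHW' cursor=0
After op 2 (insert('Q')): buf='QCTSYHW' cursor=1
After op 3 (right): buf='QCTSYHW' cursor=2
After op 4 (backspace): buf='QTSYHW' cursor=1
After op 5 (backspace): buf='TSYHW' cursor=0
After op 6 (undo): buf='QTSYHW' cursor=1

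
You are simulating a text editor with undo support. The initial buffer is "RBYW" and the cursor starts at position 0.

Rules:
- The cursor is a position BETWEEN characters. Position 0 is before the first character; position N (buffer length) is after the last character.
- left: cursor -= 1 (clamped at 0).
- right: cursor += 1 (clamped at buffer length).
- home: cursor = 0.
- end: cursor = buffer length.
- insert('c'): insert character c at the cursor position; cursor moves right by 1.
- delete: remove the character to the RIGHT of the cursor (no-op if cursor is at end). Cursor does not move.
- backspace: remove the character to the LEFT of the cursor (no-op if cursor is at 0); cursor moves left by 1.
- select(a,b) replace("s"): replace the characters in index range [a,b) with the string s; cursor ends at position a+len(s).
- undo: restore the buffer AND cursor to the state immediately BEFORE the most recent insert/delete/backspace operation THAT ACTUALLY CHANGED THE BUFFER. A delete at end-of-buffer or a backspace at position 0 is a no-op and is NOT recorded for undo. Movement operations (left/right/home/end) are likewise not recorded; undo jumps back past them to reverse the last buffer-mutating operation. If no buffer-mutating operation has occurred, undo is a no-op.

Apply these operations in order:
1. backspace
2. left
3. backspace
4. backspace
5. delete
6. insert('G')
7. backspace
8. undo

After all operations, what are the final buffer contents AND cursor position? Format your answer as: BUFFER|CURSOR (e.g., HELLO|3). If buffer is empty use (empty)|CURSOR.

Answer: GBYW|1

Derivation:
After op 1 (backspace): buf='RBYW' cursor=0
After op 2 (left): buf='RBYW' cursor=0
After op 3 (backspace): buf='RBYW' cursor=0
After op 4 (backspace): buf='RBYW' cursor=0
After op 5 (delete): buf='BYW' cursor=0
After op 6 (insert('G')): buf='GBYW' cursor=1
After op 7 (backspace): buf='BYW' cursor=0
After op 8 (undo): buf='GBYW' cursor=1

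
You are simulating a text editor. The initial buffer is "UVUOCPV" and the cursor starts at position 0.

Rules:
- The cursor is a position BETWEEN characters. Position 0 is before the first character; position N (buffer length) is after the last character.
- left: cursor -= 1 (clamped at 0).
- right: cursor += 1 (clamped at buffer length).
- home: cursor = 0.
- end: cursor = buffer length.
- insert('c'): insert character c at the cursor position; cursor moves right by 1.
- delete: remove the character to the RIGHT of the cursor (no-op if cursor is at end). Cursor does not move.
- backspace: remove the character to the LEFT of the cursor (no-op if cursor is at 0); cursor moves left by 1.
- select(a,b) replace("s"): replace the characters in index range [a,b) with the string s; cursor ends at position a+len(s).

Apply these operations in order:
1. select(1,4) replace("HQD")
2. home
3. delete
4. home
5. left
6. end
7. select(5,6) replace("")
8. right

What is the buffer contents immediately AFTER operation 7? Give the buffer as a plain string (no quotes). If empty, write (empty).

Answer: HQDCP

Derivation:
After op 1 (select(1,4) replace("HQD")): buf='UHQDCPV' cursor=4
After op 2 (home): buf='UHQDCPV' cursor=0
After op 3 (delete): buf='HQDCPV' cursor=0
After op 4 (home): buf='HQDCPV' cursor=0
After op 5 (left): buf='HQDCPV' cursor=0
After op 6 (end): buf='HQDCPV' cursor=6
After op 7 (select(5,6) replace("")): buf='HQDCP' cursor=5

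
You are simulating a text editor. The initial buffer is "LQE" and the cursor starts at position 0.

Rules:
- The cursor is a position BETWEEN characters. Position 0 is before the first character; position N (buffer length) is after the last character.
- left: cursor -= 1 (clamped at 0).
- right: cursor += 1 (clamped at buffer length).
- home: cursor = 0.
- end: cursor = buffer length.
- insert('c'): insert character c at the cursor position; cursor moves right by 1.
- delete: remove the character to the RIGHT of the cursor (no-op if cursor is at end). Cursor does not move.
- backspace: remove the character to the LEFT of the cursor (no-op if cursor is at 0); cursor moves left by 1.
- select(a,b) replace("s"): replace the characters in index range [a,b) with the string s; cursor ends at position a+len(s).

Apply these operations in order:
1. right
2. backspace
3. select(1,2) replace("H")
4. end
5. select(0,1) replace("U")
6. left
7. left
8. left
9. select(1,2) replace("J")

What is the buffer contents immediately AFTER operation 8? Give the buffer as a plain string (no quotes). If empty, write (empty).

After op 1 (right): buf='LQE' cursor=1
After op 2 (backspace): buf='QE' cursor=0
After op 3 (select(1,2) replace("H")): buf='QH' cursor=2
After op 4 (end): buf='QH' cursor=2
After op 5 (select(0,1) replace("U")): buf='UH' cursor=1
After op 6 (left): buf='UH' cursor=0
After op 7 (left): buf='UH' cursor=0
After op 8 (left): buf='UH' cursor=0

Answer: UH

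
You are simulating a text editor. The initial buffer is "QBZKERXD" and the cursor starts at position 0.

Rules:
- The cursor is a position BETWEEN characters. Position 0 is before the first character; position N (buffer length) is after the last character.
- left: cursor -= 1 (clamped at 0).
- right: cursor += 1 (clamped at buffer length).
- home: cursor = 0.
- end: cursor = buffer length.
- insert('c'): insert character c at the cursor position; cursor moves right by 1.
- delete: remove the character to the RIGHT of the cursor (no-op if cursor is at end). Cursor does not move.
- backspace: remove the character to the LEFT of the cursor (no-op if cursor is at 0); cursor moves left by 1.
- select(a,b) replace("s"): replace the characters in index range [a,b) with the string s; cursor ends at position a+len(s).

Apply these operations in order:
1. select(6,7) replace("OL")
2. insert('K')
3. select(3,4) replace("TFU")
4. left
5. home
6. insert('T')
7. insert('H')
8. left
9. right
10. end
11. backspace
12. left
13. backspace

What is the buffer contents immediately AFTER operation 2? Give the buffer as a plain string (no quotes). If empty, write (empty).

After op 1 (select(6,7) replace("OL")): buf='QBZKEROLD' cursor=8
After op 2 (insert('K')): buf='QBZKEROLKD' cursor=9

Answer: QBZKEROLKD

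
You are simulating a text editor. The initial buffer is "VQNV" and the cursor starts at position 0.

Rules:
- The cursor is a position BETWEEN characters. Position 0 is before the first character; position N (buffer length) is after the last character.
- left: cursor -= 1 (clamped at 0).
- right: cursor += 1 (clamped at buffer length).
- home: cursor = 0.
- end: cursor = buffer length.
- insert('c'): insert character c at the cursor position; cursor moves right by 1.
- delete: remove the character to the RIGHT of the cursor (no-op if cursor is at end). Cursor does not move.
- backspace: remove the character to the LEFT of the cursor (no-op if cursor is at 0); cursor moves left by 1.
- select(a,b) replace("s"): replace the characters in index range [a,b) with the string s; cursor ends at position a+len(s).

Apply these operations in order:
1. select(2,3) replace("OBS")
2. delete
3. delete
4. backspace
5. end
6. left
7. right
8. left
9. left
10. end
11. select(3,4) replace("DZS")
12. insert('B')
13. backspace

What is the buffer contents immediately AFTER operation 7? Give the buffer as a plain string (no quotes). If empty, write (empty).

Answer: VQOB

Derivation:
After op 1 (select(2,3) replace("OBS")): buf='VQOBSV' cursor=5
After op 2 (delete): buf='VQOBS' cursor=5
After op 3 (delete): buf='VQOBS' cursor=5
After op 4 (backspace): buf='VQOB' cursor=4
After op 5 (end): buf='VQOB' cursor=4
After op 6 (left): buf='VQOB' cursor=3
After op 7 (right): buf='VQOB' cursor=4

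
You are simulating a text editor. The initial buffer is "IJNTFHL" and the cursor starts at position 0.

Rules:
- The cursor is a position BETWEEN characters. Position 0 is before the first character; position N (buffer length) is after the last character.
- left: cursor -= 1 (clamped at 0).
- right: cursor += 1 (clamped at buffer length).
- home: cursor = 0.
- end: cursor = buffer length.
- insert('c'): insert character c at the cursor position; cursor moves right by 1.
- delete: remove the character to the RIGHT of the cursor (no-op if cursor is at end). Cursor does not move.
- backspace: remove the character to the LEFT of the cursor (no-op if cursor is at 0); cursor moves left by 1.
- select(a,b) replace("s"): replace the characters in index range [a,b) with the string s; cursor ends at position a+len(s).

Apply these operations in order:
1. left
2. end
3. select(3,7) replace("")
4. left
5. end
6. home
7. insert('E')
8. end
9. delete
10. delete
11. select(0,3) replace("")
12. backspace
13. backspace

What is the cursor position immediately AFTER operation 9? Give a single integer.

Answer: 4

Derivation:
After op 1 (left): buf='IJNTFHL' cursor=0
After op 2 (end): buf='IJNTFHL' cursor=7
After op 3 (select(3,7) replace("")): buf='IJN' cursor=3
After op 4 (left): buf='IJN' cursor=2
After op 5 (end): buf='IJN' cursor=3
After op 6 (home): buf='IJN' cursor=0
After op 7 (insert('E')): buf='EIJN' cursor=1
After op 8 (end): buf='EIJN' cursor=4
After op 9 (delete): buf='EIJN' cursor=4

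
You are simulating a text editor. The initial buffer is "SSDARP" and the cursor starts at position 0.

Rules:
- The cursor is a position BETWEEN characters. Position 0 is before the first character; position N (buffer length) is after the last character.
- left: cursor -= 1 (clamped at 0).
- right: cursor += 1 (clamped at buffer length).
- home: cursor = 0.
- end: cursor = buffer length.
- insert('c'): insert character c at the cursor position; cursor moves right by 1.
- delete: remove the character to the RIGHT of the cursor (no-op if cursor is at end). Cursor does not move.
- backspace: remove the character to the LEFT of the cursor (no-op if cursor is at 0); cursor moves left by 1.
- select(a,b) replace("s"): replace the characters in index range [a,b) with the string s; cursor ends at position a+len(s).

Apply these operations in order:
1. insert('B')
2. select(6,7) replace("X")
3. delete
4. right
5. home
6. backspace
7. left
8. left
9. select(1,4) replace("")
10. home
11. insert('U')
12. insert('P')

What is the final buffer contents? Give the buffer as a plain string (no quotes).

After op 1 (insert('B')): buf='BSSDARP' cursor=1
After op 2 (select(6,7) replace("X")): buf='BSSDARX' cursor=7
After op 3 (delete): buf='BSSDARX' cursor=7
After op 4 (right): buf='BSSDARX' cursor=7
After op 5 (home): buf='BSSDARX' cursor=0
After op 6 (backspace): buf='BSSDARX' cursor=0
After op 7 (left): buf='BSSDARX' cursor=0
After op 8 (left): buf='BSSDARX' cursor=0
After op 9 (select(1,4) replace("")): buf='BARX' cursor=1
After op 10 (home): buf='BARX' cursor=0
After op 11 (insert('U')): buf='UBARX' cursor=1
After op 12 (insert('P')): buf='UPBARX' cursor=2

Answer: UPBARX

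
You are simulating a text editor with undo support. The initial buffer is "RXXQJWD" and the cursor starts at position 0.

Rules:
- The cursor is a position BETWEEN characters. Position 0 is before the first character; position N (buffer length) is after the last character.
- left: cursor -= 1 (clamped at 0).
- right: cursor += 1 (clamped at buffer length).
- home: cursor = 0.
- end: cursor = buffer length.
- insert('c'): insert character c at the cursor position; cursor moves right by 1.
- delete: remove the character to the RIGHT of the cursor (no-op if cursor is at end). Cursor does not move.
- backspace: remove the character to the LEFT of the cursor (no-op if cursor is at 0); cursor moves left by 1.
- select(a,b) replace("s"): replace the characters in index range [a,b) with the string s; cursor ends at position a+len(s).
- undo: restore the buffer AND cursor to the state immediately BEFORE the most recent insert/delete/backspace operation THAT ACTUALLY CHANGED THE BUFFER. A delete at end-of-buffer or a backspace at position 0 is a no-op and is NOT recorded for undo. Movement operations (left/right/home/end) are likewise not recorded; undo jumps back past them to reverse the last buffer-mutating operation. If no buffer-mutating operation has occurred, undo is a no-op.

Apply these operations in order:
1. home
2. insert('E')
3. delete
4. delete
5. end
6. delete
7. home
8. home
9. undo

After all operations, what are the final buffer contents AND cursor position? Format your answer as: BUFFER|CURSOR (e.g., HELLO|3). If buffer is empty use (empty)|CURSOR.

Answer: EXXQJWD|1

Derivation:
After op 1 (home): buf='RXXQJWD' cursor=0
After op 2 (insert('E')): buf='ERXXQJWD' cursor=1
After op 3 (delete): buf='EXXQJWD' cursor=1
After op 4 (delete): buf='EXQJWD' cursor=1
After op 5 (end): buf='EXQJWD' cursor=6
After op 6 (delete): buf='EXQJWD' cursor=6
After op 7 (home): buf='EXQJWD' cursor=0
After op 8 (home): buf='EXQJWD' cursor=0
After op 9 (undo): buf='EXXQJWD' cursor=1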